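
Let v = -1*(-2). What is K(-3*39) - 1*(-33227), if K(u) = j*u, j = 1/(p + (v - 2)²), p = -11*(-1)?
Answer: 365380/11 ≈ 33216.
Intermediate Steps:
v = 2
p = 11
j = 1/11 (j = 1/(11 + (2 - 2)²) = 1/(11 + 0²) = 1/(11 + 0) = 1/11 ≈ 0.090909)
K(u) = u/11
K(-3*39) - 1*(-33227) = (-3*39)/11 - 1*(-33227) = (1/11)*(-117) + 33227 = -117/11 + 33227 = 365380/11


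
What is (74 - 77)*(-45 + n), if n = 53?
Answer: -24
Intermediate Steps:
(74 - 77)*(-45 + n) = (74 - 77)*(-45 + 53) = -3*8 = -24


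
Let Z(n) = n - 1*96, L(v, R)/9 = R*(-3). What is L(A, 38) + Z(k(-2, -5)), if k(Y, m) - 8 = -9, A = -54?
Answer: -1123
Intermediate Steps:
k(Y, m) = -1 (k(Y, m) = 8 - 9 = -1)
L(v, R) = -27*R (L(v, R) = 9*(R*(-3)) = 9*(-3*R) = -27*R)
Z(n) = -96 + n (Z(n) = n - 96 = -96 + n)
L(A, 38) + Z(k(-2, -5)) = -27*38 + (-96 - 1) = -1026 - 97 = -1123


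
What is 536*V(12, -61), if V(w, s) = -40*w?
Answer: -257280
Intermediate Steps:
536*V(12, -61) = 536*(-40*12) = 536*(-480) = -257280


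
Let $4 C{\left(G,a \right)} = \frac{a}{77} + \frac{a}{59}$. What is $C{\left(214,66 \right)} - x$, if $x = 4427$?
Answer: $- \frac{1828147}{413} \approx -4426.5$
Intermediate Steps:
$C{\left(G,a \right)} = \frac{34 a}{4543}$ ($C{\left(G,a \right)} = \frac{\frac{a}{77} + \frac{a}{59}}{4} = \frac{\frac{136}{4543} a}{4} = \frac{34 a}{4543}$)
$C{\left(214,66 \right)} - x = \frac{34}{4543} \cdot 66 - 4427 = \frac{204}{413} - 4427 = - \frac{1828147}{413}$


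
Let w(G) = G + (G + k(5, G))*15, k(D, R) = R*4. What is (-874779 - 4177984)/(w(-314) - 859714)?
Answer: 5052763/883578 ≈ 5.7185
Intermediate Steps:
k(D, R) = 4*R
w(G) = 76*G (w(G) = G + (G + 4*G)*15 = G + (5*G)*15 = G + 75*G = 76*G)
(-874779 - 4177984)/(w(-314) - 859714) = (-874779 - 4177984)/(76*(-314) - 859714) = -5052763/(-23864 - 859714) = -5052763/(-883578) = -5052763*(-1/883578) = 5052763/883578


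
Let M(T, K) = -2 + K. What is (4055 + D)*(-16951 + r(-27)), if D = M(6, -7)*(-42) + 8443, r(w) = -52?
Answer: -218930628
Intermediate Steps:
D = 8821 (D = (-2 - 7)*(-42) + 8443 = -9*(-42) + 8443 = 378 + 8443 = 8821)
(4055 + D)*(-16951 + r(-27)) = (4055 + 8821)*(-16951 - 52) = 12876*(-17003) = -218930628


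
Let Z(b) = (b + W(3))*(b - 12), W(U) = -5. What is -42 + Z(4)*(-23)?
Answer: -226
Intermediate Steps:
Z(b) = (-12 + b)*(-5 + b) (Z(b) = (b - 5)*(b - 12) = (-5 + b)*(-12 + b) = (-12 + b)*(-5 + b))
-42 + Z(4)*(-23) = -42 + (60 + 4² - 17*4)*(-23) = -42 + (60 + 16 - 68)*(-23) = -42 + 8*(-23) = -42 - 184 = -226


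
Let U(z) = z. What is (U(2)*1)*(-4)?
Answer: -8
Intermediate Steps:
(U(2)*1)*(-4) = (2*1)*(-4) = 2*(-4) = -8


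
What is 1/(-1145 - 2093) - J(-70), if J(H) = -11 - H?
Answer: -191043/3238 ≈ -59.000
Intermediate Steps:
1/(-1145 - 2093) - J(-70) = 1/(-1145 - 2093) - (-11 - 1*(-70)) = 1/(-3238) - (-11 + 70) = -1/3238 - 1*59 = -1/3238 - 59 = -191043/3238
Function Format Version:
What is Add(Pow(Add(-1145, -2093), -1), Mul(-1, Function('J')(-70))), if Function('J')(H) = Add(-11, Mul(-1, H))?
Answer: Rational(-191043, 3238) ≈ -59.000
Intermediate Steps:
Add(Pow(Add(-1145, -2093), -1), Mul(-1, Function('J')(-70))) = Add(Pow(Add(-1145, -2093), -1), Mul(-1, Add(-11, Mul(-1, -70)))) = Add(Pow(-3238, -1), Mul(-1, Add(-11, 70))) = Add(Rational(-1, 3238), Mul(-1, 59)) = Add(Rational(-1, 3238), -59) = Rational(-191043, 3238)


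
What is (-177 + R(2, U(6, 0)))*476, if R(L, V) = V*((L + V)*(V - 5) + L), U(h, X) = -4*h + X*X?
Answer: -7395612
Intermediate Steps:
U(h, X) = X² - 4*h (U(h, X) = -4*h + X² = X² - 4*h)
R(L, V) = V*(L + (-5 + V)*(L + V)) (R(L, V) = V*((L + V)*(-5 + V) + L) = V*((-5 + V)*(L + V) + L) = V*(L + (-5 + V)*(L + V)))
(-177 + R(2, U(6, 0)))*476 = (-177 + (0² - 4*6)*((0² - 4*6)² - 5*(0² - 4*6) - 4*2 + 2*(0² - 4*6)))*476 = (-177 + (0 - 24)*((0 - 24)² - 5*(0 - 24) - 8 + 2*(0 - 24)))*476 = (-177 - 24*((-24)² - 5*(-24) - 8 + 2*(-24)))*476 = (-177 - 24*(576 + 120 - 8 - 48))*476 = (-177 - 24*640)*476 = (-177 - 15360)*476 = -15537*476 = -7395612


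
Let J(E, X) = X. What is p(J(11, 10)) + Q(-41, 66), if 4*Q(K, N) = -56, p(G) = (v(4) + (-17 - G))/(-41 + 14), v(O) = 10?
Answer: -361/27 ≈ -13.370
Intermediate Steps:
p(G) = 7/27 + G/27 (p(G) = (10 + (-17 - G))/(-41 + 14) = (-7 - G)/(-27) = (-7 - G)*(-1/27) = 7/27 + G/27)
Q(K, N) = -14 (Q(K, N) = (¼)*(-56) = -14)
p(J(11, 10)) + Q(-41, 66) = (7/27 + (1/27)*10) - 14 = (7/27 + 10/27) - 14 = 17/27 - 14 = -361/27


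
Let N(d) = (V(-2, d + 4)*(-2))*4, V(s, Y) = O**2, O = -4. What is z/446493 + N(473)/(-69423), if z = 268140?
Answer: 6224078108/10332294513 ≈ 0.60239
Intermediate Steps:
V(s, Y) = 16 (V(s, Y) = (-4)**2 = 16)
N(d) = -128 (N(d) = (16*(-2))*4 = -32*4 = -128)
z/446493 + N(473)/(-69423) = 268140/446493 - 128/(-69423) = 268140*(1/446493) - 128*(-1/69423) = 89380/148831 + 128/69423 = 6224078108/10332294513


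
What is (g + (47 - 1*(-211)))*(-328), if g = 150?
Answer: -133824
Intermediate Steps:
(g + (47 - 1*(-211)))*(-328) = (150 + (47 - 1*(-211)))*(-328) = (150 + (47 + 211))*(-328) = (150 + 258)*(-328) = 408*(-328) = -133824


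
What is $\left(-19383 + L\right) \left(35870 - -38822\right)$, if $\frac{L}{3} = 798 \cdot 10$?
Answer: $340371444$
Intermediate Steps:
$L = 23940$ ($L = 3 \cdot 798 \cdot 10 = 3 \cdot 7980 = 23940$)
$\left(-19383 + L\right) \left(35870 - -38822\right) = \left(-19383 + 23940\right) \left(35870 - -38822\right) = 4557 \left(35870 + 38822\right) = 4557 \cdot 74692 = 340371444$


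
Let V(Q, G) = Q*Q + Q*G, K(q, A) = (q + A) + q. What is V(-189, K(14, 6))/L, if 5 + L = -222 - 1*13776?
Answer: -29295/14003 ≈ -2.0921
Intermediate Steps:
K(q, A) = A + 2*q (K(q, A) = (A + q) + q = A + 2*q)
V(Q, G) = Q² + G*Q
L = -14003 (L = -5 + (-222 - 1*13776) = -5 + (-222 - 13776) = -5 - 13998 = -14003)
V(-189, K(14, 6))/L = -189*((6 + 2*14) - 189)/(-14003) = -189*((6 + 28) - 189)*(-1/14003) = -189*(34 - 189)*(-1/14003) = -189*(-155)*(-1/14003) = 29295*(-1/14003) = -29295/14003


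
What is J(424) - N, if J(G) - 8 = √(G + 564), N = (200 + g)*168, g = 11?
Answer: -35440 + 2*√247 ≈ -35409.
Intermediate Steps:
N = 35448 (N = (200 + 11)*168 = 211*168 = 35448)
J(G) = 8 + √(564 + G) (J(G) = 8 + √(G + 564) = 8 + √(564 + G))
J(424) - N = (8 + √(564 + 424)) - 1*35448 = (8 + √988) - 35448 = (8 + 2*√247) - 35448 = -35440 + 2*√247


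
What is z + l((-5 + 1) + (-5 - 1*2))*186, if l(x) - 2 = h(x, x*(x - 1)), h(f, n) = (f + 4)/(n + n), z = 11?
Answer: 16635/44 ≈ 378.07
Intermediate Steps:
h(f, n) = (4 + f)/(2*n) (h(f, n) = (4 + f)/((2*n)) = (4 + f)*(1/(2*n)) = (4 + f)/(2*n))
l(x) = 2 + (4 + x)/(2*x*(-1 + x)) (l(x) = 2 + (4 + x)/(2*((x*(x - 1)))) = 2 + (4 + x)/(2*((x*(-1 + x)))) = 2 + (1/(x*(-1 + x)))*(4 + x)/2 = 2 + (4 + x)/(2*x*(-1 + x)))
z + l((-5 + 1) + (-5 - 1*2))*186 = 11 + ((4 + ((-5 + 1) + (-5 - 1*2)) + 4*((-5 + 1) + (-5 - 1*2))*(-1 + ((-5 + 1) + (-5 - 1*2))))/(2*((-5 + 1) + (-5 - 1*2))*(-1 + ((-5 + 1) + (-5 - 1*2)))))*186 = 11 + ((4 + (-4 + (-5 - 2)) + 4*(-4 + (-5 - 2))*(-1 + (-4 + (-5 - 2))))/(2*(-4 + (-5 - 2))*(-1 + (-4 + (-5 - 2)))))*186 = 11 + ((4 + (-4 - 7) + 4*(-4 - 7)*(-1 + (-4 - 7)))/(2*(-4 - 7)*(-1 + (-4 - 7))))*186 = 11 + ((½)*(4 - 11 + 4*(-11)*(-1 - 11))/(-11*(-1 - 11)))*186 = 11 + ((½)*(-1/11)*(4 - 11 + 4*(-11)*(-12))/(-12))*186 = 11 + ((½)*(-1/11)*(-1/12)*(4 - 11 + 528))*186 = 11 + ((½)*(-1/11)*(-1/12)*521)*186 = 11 + (521/264)*186 = 11 + 16151/44 = 16635/44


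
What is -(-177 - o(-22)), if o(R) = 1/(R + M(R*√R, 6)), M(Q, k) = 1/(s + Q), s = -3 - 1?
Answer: 913360269/5161553 - 22*I*√22/5161553 ≈ 176.95 - 1.9992e-5*I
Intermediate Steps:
s = -4
M(Q, k) = 1/(-4 + Q)
o(R) = 1/(R + 1/(-4 + R^(3/2))) (o(R) = 1/(R + 1/(-4 + R*√R)) = 1/(R + 1/(-4 + R^(3/2))))
-(-177 - o(-22)) = -(-177 - (-4 + (-22)^(3/2))/(1 - 22*(-4 + (-22)^(3/2)))) = -(-177 - (-4 - 22*I*√22)/(1 - 22*(-4 - 22*I*√22))) = -(-177 - (-4 - 22*I*√22)/(1 + (88 + 484*I*√22))) = -(-177 - (-4 - 22*I*√22)/(89 + 484*I*√22)) = 177 + (-4 - 22*I*√22)/(89 + 484*I*√22)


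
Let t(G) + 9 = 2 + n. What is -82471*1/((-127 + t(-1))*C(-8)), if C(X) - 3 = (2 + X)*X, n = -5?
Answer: 82471/7089 ≈ 11.634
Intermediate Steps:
C(X) = 3 + X*(2 + X) (C(X) = 3 + (2 + X)*X = 3 + X*(2 + X))
t(G) = -12 (t(G) = -9 + (2 - 5) = -9 - 3 = -12)
-82471*1/((-127 + t(-1))*C(-8)) = -82471*1/((-127 - 12)*(3 + (-8)² + 2*(-8))) = -82471*(-1/(139*(3 + 64 - 16))) = -82471/(51*(-139)) = -82471/(-7089) = -82471*(-1/7089) = 82471/7089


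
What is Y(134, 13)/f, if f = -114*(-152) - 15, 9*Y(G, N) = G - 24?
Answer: 110/155817 ≈ 0.00070596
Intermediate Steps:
Y(G, N) = -8/3 + G/9 (Y(G, N) = (G - 24)/9 = (-24 + G)/9 = -8/3 + G/9)
f = 17313 (f = 17328 - 15 = 17313)
Y(134, 13)/f = (-8/3 + (⅑)*134)/17313 = (-8/3 + 134/9)*(1/17313) = (110/9)*(1/17313) = 110/155817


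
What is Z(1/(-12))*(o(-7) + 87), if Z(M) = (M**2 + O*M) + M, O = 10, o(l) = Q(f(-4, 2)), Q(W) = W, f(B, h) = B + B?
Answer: -10349/144 ≈ -71.868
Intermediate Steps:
f(B, h) = 2*B
o(l) = -8 (o(l) = 2*(-4) = -8)
Z(M) = M**2 + 11*M (Z(M) = (M**2 + 10*M) + M = M**2 + 11*M)
Z(1/(-12))*(o(-7) + 87) = ((11 + 1/(-12))/(-12))*(-8 + 87) = -(11 - 1/12)/12*79 = -1/12*131/12*79 = -131/144*79 = -10349/144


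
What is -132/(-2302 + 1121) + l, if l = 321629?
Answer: 379843981/1181 ≈ 3.2163e+5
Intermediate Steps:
-132/(-2302 + 1121) + l = -132/(-2302 + 1121) + 321629 = -132/(-1181) + 321629 = -132*(-1/1181) + 321629 = 132/1181 + 321629 = 379843981/1181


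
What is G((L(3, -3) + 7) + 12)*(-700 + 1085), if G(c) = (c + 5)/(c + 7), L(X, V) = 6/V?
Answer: 4235/12 ≈ 352.92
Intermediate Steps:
G(c) = (5 + c)/(7 + c)
G((L(3, -3) + 7) + 12)*(-700 + 1085) = ((5 + ((6/(-3) + 7) + 12))/(7 + ((6/(-3) + 7) + 12)))*(-700 + 1085) = ((5 + ((6*(-⅓) + 7) + 12))/(7 + ((6*(-⅓) + 7) + 12)))*385 = ((5 + ((-2 + 7) + 12))/(7 + ((-2 + 7) + 12)))*385 = ((5 + (5 + 12))/(7 + (5 + 12)))*385 = ((5 + 17)/(7 + 17))*385 = (22/24)*385 = ((1/24)*22)*385 = (11/12)*385 = 4235/12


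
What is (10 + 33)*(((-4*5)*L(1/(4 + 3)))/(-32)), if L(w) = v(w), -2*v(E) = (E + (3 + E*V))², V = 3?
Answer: -134375/784 ≈ -171.40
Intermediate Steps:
v(E) = -(3 + 4*E)²/2 (v(E) = -(E + (3 + E*3))²/2 = -(E + (3 + 3*E))²/2 = -(3 + 4*E)²/2)
L(w) = -(3 + 4*w)²/2
(10 + 33)*(((-4*5)*L(1/(4 + 3)))/(-32)) = (10 + 33)*(((-4*5)*(-(3 + 4/(4 + 3))²/2))/(-32)) = 43*(-(-10)*(3 + 4/7)²*(-1/32)) = 43*(-(-10)*(25/7)²*(-1/32)) = 43*(-(-10)*625/49*(-1/32)) = 43*(-20*(-625/98)*(-1/32)) = 43*((6250/49)*(-1/32)) = 43*(-3125/784) = -134375/784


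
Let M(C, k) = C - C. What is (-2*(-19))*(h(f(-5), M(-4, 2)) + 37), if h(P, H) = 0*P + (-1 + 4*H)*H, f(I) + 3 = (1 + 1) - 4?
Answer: 1406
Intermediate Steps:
f(I) = -5 (f(I) = -3 + ((1 + 1) - 4) = -3 + (2 - 4) = -3 - 2 = -5)
M(C, k) = 0
h(P, H) = H*(-1 + 4*H) (h(P, H) = 0 + H*(-1 + 4*H) = H*(-1 + 4*H))
(-2*(-19))*(h(f(-5), M(-4, 2)) + 37) = (-2*(-19))*(0*(-1 + 4*0) + 37) = 38*(0*(-1 + 0) + 37) = 38*(0*(-1) + 37) = 38*(0 + 37) = 38*37 = 1406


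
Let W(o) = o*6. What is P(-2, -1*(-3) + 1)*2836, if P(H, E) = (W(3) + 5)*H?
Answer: -130456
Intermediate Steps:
W(o) = 6*o
P(H, E) = 23*H (P(H, E) = (6*3 + 5)*H = (18 + 5)*H = 23*H)
P(-2, -1*(-3) + 1)*2836 = (23*(-2))*2836 = -46*2836 = -130456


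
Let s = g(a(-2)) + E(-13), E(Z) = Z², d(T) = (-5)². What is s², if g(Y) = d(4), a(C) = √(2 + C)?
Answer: 37636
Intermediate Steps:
d(T) = 25
g(Y) = 25
s = 194 (s = 25 + (-13)² = 25 + 169 = 194)
s² = 194² = 37636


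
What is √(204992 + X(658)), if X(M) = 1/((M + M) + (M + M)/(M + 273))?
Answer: √393336686413155/43804 ≈ 452.76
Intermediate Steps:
X(M) = 1/(2*M + 2*M/(273 + M)) (X(M) = 1/(2*M + (2*M)/(273 + M)) = 1/(2*M + 2*M/(273 + M)))
√(204992 + X(658)) = √(204992 + (½)*(273 + 658)/(658*(274 + 658))) = √(204992 + (½)*(1/658)*931/932) = √(204992 + (½)*(1/658)*(1/932)*931) = √(204992 + 133/175216) = √(35917878405/175216) = √393336686413155/43804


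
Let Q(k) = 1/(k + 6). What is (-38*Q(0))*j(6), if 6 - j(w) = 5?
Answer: -19/3 ≈ -6.3333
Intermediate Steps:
Q(k) = 1/(6 + k)
j(w) = 1 (j(w) = 6 - 1*5 = 6 - 5 = 1)
(-38*Q(0))*j(6) = -38/(6 + 0)*1 = -38/6*1 = -38*⅙*1 = -19/3*1 = -19/3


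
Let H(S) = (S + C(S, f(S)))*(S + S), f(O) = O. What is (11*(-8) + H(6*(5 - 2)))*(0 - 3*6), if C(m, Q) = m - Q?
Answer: -10080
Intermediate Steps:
H(S) = 2*S² (H(S) = (S + (S - S))*(S + S) = (S + 0)*(2*S) = S*(2*S) = 2*S²)
(11*(-8) + H(6*(5 - 2)))*(0 - 3*6) = (11*(-8) + 2*(6*(5 - 2))²)*(0 - 3*6) = (-88 + 2*(6*3)²)*(0 - 18) = (-88 + 2*18²)*(-18) = (-88 + 2*324)*(-18) = (-88 + 648)*(-18) = 560*(-18) = -10080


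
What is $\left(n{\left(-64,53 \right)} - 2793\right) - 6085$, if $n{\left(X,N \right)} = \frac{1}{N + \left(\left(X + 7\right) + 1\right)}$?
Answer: $- \frac{26635}{3} \approx -8878.3$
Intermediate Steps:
$n{\left(X,N \right)} = \frac{1}{8 + N + X}$ ($n{\left(X,N \right)} = \frac{1}{N + \left(\left(7 + X\right) + 1\right)} = \frac{1}{N + \left(8 + X\right)} = \frac{1}{8 + N + X}$)
$\left(n{\left(-64,53 \right)} - 2793\right) - 6085 = \left(\frac{1}{8 + 53 - 64} - 2793\right) - 6085 = \left(\frac{1}{-3} - 2793\right) - 6085 = \left(- \frac{1}{3} - 2793\right) - 6085 = - \frac{8380}{3} - 6085 = - \frac{26635}{3}$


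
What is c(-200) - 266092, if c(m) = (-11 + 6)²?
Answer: -266067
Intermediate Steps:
c(m) = 25 (c(m) = (-5)² = 25)
c(-200) - 266092 = 25 - 266092 = -266067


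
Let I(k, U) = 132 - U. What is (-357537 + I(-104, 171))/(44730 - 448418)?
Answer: 44697/50461 ≈ 0.88577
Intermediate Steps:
(-357537 + I(-104, 171))/(44730 - 448418) = (-357537 + (132 - 1*171))/(44730 - 448418) = (-357537 + (132 - 171))/(-403688) = (-357537 - 39)*(-1/403688) = -357576*(-1/403688) = 44697/50461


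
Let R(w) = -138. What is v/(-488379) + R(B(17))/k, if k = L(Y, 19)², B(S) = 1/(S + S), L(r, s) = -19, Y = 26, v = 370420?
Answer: -201117922/176304819 ≈ -1.1407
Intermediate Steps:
B(S) = 1/(2*S)
k = 361 (k = (-19)² = 361)
v/(-488379) + R(B(17))/k = 370420/(-488379) - 138/361 = 370420*(-1/488379) - 138*1/361 = -370420/488379 - 138/361 = -201117922/176304819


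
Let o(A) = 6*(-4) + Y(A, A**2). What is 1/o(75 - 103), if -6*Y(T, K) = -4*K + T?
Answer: 3/1510 ≈ 0.0019868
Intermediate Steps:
Y(T, K) = -T/6 + 2*K/3 (Y(T, K) = -(-4*K + T)/6 = -(T - 4*K)/6 = -T/6 + 2*K/3)
o(A) = -24 - A/6 + 2*A**2/3 (o(A) = 6*(-4) + (-A/6 + 2*A**2/3) = -24 + (-A/6 + 2*A**2/3) = -24 - A/6 + 2*A**2/3)
1/o(75 - 103) = 1/(-24 - (75 - 103)/6 + 2*(75 - 103)**2/3) = 1/(-24 - 1/6*(-28) + (2/3)*(-28)**2) = 1/(-24 + 14/3 + (2/3)*784) = 1/(-24 + 14/3 + 1568/3) = 1/(1510/3) = 3/1510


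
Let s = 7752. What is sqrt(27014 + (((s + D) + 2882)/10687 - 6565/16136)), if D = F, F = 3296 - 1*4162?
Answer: sqrt(200835483723368421078)/86222716 ≈ 164.36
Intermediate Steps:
F = -866 (F = 3296 - 4162 = -866)
D = -866
sqrt(27014 + (((s + D) + 2882)/10687 - 6565/16136)) = sqrt(27014 + (((7752 - 866) + 2882)/10687 - 6565/16136)) = sqrt(27014 + ((6886 + 2882)*(1/10687) - 6565*1/16136)) = sqrt(27014 + (9768*(1/10687) - 6565/16136)) = sqrt(27014 + (9768/10687 - 6565/16136)) = sqrt(27014 + 87456293/172445432) = sqrt(4658528356341/172445432) = sqrt(200835483723368421078)/86222716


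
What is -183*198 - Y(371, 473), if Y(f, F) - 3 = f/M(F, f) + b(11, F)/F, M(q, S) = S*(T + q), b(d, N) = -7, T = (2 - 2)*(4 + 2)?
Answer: -17140095/473 ≈ -36237.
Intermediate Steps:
T = 0 (T = 0*6 = 0)
M(q, S) = S*q (M(q, S) = S*(0 + q) = S*q)
Y(f, F) = 3 - 6/F (Y(f, F) = 3 + (f/((f*F)) - 7/F) = 3 + (f/((F*f)) - 7/F) = 3 + (f*(1/(F*f)) - 7/F) = 3 + (1/F - 7/F) = 3 - 6/F)
-183*198 - Y(371, 473) = -183*198 - (3 - 6/473) = -36234 - (3 - 6*1/473) = -36234 - (3 - 6/473) = -36234 - 1*1413/473 = -36234 - 1413/473 = -17140095/473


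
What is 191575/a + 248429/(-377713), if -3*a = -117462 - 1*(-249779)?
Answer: -249952483918/49977851021 ≈ -5.0013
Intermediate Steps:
a = -132317/3 (a = -(-117462 - 1*(-249779))/3 = -(-117462 + 249779)/3 = -1/3*132317 = -132317/3 ≈ -44106.)
191575/a + 248429/(-377713) = 191575/(-132317/3) + 248429/(-377713) = 191575*(-3/132317) + 248429*(-1/377713) = -574725/132317 - 248429/377713 = -249952483918/49977851021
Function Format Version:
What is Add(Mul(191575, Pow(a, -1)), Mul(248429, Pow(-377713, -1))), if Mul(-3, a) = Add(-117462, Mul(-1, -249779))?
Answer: Rational(-249952483918, 49977851021) ≈ -5.0013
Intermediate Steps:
a = Rational(-132317, 3) (a = Mul(Rational(-1, 3), Add(-117462, Mul(-1, -249779))) = Mul(Rational(-1, 3), Add(-117462, 249779)) = Mul(Rational(-1, 3), 132317) = Rational(-132317, 3) ≈ -44106.)
Add(Mul(191575, Pow(a, -1)), Mul(248429, Pow(-377713, -1))) = Add(Mul(191575, Pow(Rational(-132317, 3), -1)), Mul(248429, Pow(-377713, -1))) = Add(Mul(191575, Rational(-3, 132317)), Mul(248429, Rational(-1, 377713))) = Add(Rational(-574725, 132317), Rational(-248429, 377713)) = Rational(-249952483918, 49977851021)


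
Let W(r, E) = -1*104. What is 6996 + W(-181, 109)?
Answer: 6892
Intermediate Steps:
W(r, E) = -104
6996 + W(-181, 109) = 6996 - 104 = 6892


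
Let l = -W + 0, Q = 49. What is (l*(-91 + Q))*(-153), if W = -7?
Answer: 44982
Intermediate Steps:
l = 7 (l = -1*(-7) + 0 = 7 + 0 = 7)
(l*(-91 + Q))*(-153) = (7*(-91 + 49))*(-153) = (7*(-42))*(-153) = -294*(-153) = 44982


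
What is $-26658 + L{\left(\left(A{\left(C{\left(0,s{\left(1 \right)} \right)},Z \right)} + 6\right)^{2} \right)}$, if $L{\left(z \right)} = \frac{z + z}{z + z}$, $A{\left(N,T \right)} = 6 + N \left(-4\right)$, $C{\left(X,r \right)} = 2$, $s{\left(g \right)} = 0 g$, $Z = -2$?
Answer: $-26657$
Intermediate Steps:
$s{\left(g \right)} = 0$
$A{\left(N,T \right)} = 6 - 4 N$
$L{\left(z \right)} = 1$ ($L{\left(z \right)} = \frac{2 z}{2 z} = 2 z \frac{1}{2 z} = 1$)
$-26658 + L{\left(\left(A{\left(C{\left(0,s{\left(1 \right)} \right)},Z \right)} + 6\right)^{2} \right)} = -26658 + 1 = -26657$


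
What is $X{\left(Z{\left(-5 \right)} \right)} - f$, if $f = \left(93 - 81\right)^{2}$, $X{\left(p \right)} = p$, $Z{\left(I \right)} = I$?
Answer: $-149$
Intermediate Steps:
$f = 144$ ($f = 12^{2} = 144$)
$X{\left(Z{\left(-5 \right)} \right)} - f = -5 - 144 = -149$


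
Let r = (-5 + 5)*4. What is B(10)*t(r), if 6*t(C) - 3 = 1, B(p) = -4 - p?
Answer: -28/3 ≈ -9.3333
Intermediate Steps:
r = 0 (r = 0*4 = 0)
t(C) = 2/3 (t(C) = 1/2 + (1/6)*1 = 1/2 + 1/6 = 2/3)
B(10)*t(r) = (-4 - 1*10)*(2/3) = (-4 - 10)*(2/3) = -14*2/3 = -28/3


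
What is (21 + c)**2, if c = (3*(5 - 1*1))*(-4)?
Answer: 729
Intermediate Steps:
c = -48 (c = (3*(5 - 1))*(-4) = (3*4)*(-4) = 12*(-4) = -48)
(21 + c)**2 = (21 - 48)**2 = (-27)**2 = 729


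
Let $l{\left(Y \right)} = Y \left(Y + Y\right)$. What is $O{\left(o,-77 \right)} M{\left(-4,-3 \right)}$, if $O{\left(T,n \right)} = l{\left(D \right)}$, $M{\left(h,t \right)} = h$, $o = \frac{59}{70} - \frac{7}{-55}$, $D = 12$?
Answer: $-1152$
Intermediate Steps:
$o = \frac{747}{770}$ ($o = 59 \cdot \frac{1}{70} - - \frac{7}{55} = \frac{59}{70} + \frac{7}{55} = \frac{747}{770} \approx 0.97013$)
$l{\left(Y \right)} = 2 Y^{2}$ ($l{\left(Y \right)} = Y 2 Y = 2 Y^{2}$)
$O{\left(T,n \right)} = 288$ ($O{\left(T,n \right)} = 2 \cdot 12^{2} = 2 \cdot 144 = 288$)
$O{\left(o,-77 \right)} M{\left(-4,-3 \right)} = 288 \left(-4\right) = -1152$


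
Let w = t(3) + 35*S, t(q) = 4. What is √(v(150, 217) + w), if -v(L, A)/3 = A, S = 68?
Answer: √1733 ≈ 41.629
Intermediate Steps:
v(L, A) = -3*A
w = 2384 (w = 4 + 35*68 = 4 + 2380 = 2384)
√(v(150, 217) + w) = √(-3*217 + 2384) = √(-651 + 2384) = √1733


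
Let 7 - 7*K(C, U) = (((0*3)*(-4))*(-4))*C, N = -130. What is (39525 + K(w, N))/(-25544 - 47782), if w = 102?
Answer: -19763/36663 ≈ -0.53904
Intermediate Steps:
K(C, U) = 1 (K(C, U) = 1 - ((0*3)*(-4))*(-4)*C/7 = 1 - (0*(-4))*(-4)*C/7 = 1 - 0*(-4)*C/7 = 1 - 0*C = 1 - ⅐*0 = 1 + 0 = 1)
(39525 + K(w, N))/(-25544 - 47782) = (39525 + 1)/(-25544 - 47782) = 39526/(-73326) = 39526*(-1/73326) = -19763/36663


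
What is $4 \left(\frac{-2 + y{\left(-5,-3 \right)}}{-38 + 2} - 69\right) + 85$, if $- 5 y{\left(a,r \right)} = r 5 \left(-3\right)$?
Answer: $- \frac{1708}{9} \approx -189.78$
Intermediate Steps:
$y{\left(a,r \right)} = 3 r$ ($y{\left(a,r \right)} = - \frac{r 5 \left(-3\right)}{5} = - \frac{5 r \left(-3\right)}{5} = - \frac{\left(-15\right) r}{5} = 3 r$)
$4 \left(\frac{-2 + y{\left(-5,-3 \right)}}{-38 + 2} - 69\right) + 85 = 4 \left(\frac{-2 + 3 \left(-3\right)}{-38 + 2} - 69\right) + 85 = 4 \left(\frac{-2 - 9}{-36} - 69\right) + 85 = 4 \left(\left(-11\right) \left(- \frac{1}{36}\right) - 69\right) + 85 = 4 \left(\frac{11}{36} - 69\right) + 85 = 4 \left(- \frac{2473}{36}\right) + 85 = - \frac{2473}{9} + 85 = - \frac{1708}{9}$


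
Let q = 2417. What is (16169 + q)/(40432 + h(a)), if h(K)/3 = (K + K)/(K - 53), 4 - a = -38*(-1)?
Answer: 269497/586298 ≈ 0.45966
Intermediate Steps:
a = -34 (a = 4 - (-38)*(-1) = 4 - 1*38 = 4 - 38 = -34)
h(K) = 6*K/(-53 + K) (h(K) = 3*((K + K)/(K - 53)) = 3*((2*K)/(-53 + K)) = 3*(2*K/(-53 + K)) = 6*K/(-53 + K))
(16169 + q)/(40432 + h(a)) = (16169 + 2417)/(40432 + 6*(-34)/(-53 - 34)) = 18586/(40432 + 6*(-34)/(-87)) = 18586/(40432 + 6*(-34)*(-1/87)) = 18586/(40432 + 68/29) = 18586/(1172596/29) = 18586*(29/1172596) = 269497/586298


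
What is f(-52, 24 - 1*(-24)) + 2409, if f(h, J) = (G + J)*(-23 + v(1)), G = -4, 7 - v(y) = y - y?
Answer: 1705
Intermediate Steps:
v(y) = 7 (v(y) = 7 - (y - y) = 7 - 1*0 = 7 + 0 = 7)
f(h, J) = 64 - 16*J (f(h, J) = (-4 + J)*(-23 + 7) = (-4 + J)*(-16) = 64 - 16*J)
f(-52, 24 - 1*(-24)) + 2409 = (64 - 16*(24 - 1*(-24))) + 2409 = (64 - 16*(24 + 24)) + 2409 = (64 - 16*48) + 2409 = (64 - 768) + 2409 = -704 + 2409 = 1705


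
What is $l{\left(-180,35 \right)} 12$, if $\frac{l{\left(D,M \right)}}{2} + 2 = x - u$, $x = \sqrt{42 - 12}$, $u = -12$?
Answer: $240 + 24 \sqrt{30} \approx 371.45$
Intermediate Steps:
$x = \sqrt{30} \approx 5.4772$
$l{\left(D,M \right)} = 20 + 2 \sqrt{30}$ ($l{\left(D,M \right)} = -4 + 2 \left(\sqrt{30} - -12\right) = -4 + 2 \left(\sqrt{30} + 12\right) = -4 + 2 \left(12 + \sqrt{30}\right) = -4 + \left(24 + 2 \sqrt{30}\right) = 20 + 2 \sqrt{30}$)
$l{\left(-180,35 \right)} 12 = \left(20 + 2 \sqrt{30}\right) 12 = 240 + 24 \sqrt{30}$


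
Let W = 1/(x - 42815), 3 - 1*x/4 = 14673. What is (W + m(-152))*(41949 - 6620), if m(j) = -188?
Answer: -674114804069/101495 ≈ -6.6419e+6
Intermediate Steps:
x = -58680 (x = 12 - 4*14673 = 12 - 58692 = -58680)
W = -1/101495 (W = 1/(-58680 - 42815) = 1/(-101495) = -1/101495 ≈ -9.8527e-6)
(W + m(-152))*(41949 - 6620) = (-1/101495 - 188)*(41949 - 6620) = -19081061/101495*35329 = -674114804069/101495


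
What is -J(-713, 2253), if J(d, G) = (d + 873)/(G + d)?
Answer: -8/77 ≈ -0.10390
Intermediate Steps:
J(d, G) = (873 + d)/(G + d)
-J(-713, 2253) = -(873 - 713)/(2253 - 713) = -160/1540 = -1*8/77 = -8/77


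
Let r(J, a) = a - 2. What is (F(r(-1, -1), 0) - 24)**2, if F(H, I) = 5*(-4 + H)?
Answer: 3481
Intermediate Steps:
r(J, a) = -2 + a
F(H, I) = -20 + 5*H
(F(r(-1, -1), 0) - 24)**2 = ((-20 + 5*(-2 - 1)) - 24)**2 = ((-20 + 5*(-3)) - 24)**2 = ((-20 - 15) - 24)**2 = (-35 - 24)**2 = (-59)**2 = 3481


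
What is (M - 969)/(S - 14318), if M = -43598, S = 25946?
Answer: -44567/11628 ≈ -3.8327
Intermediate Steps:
(M - 969)/(S - 14318) = (-43598 - 969)/(25946 - 14318) = -44567/11628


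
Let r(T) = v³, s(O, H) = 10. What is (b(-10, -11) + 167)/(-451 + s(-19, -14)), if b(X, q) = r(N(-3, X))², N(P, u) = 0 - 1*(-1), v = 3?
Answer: -128/63 ≈ -2.0317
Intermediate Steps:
N(P, u) = 1 (N(P, u) = 0 + 1 = 1)
r(T) = 27 (r(T) = 3³ = 27)
b(X, q) = 729 (b(X, q) = 27² = 729)
(b(-10, -11) + 167)/(-451 + s(-19, -14)) = (729 + 167)/(-451 + 10) = 896/(-441) = 896*(-1/441) = -128/63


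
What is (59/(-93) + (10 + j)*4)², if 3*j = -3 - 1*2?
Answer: 9247681/8649 ≈ 1069.2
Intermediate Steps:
j = -5/3 (j = (-3 - 1*2)/3 = (-3 - 2)/3 = (⅓)*(-5) = -5/3 ≈ -1.6667)
(59/(-93) + (10 + j)*4)² = (59/(-93) + (10 - 5/3)*4)² = (59*(-1/93) + (25/3)*4)² = (-59/93 + 100/3)² = (3041/93)² = 9247681/8649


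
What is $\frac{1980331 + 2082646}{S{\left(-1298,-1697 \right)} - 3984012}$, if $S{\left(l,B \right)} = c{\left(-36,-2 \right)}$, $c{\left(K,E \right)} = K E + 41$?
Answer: $- \frac{4062977}{3983899} \approx -1.0198$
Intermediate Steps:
$c{\left(K,E \right)} = 41 + E K$ ($c{\left(K,E \right)} = E K + 41 = 41 + E K$)
$S{\left(l,B \right)} = 113$ ($S{\left(l,B \right)} = 41 - -72 = 41 + 72 = 113$)
$\frac{1980331 + 2082646}{S{\left(-1298,-1697 \right)} - 3984012} = \frac{1980331 + 2082646}{113 - 3984012} = \frac{4062977}{-3983899} = 4062977 \left(- \frac{1}{3983899}\right) = - \frac{4062977}{3983899}$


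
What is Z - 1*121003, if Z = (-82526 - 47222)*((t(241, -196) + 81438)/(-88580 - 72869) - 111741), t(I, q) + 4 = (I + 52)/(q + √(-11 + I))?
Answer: 44691105060125472309/3082545757 - 19008082*√230/3082545757 ≈ 1.4498e+10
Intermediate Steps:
t(I, q) = -4 + (52 + I)/(q + √(-11 + I)) (t(I, q) = -4 + (I + 52)/(q + √(-11 + I)) = -4 + (52 + I)/(q + √(-11 + I)))
Z = 2340725819464956/161449 + 129748*(1077 - 4*√230)/(161449*(-196 + √230)) (Z = (-82526 - 47222)*(((52 + 241 - 4*(-196) - 4*√(-11 + 241))/(-196 + √(-11 + 241)) + 81438)/(-88580 - 72869) - 111741) = -129748*(((52 + 241 + 784 - 4*√230)/(-196 + √230) + 81438)/(-161449) - 111741) = -129748*(((1077 - 4*√230)/(-196 + √230) + 81438)*(-1/161449) - 111741) = -129748*((81438 + (1077 - 4*√230)/(-196 + √230))*(-1/161449) - 111741) = -129748*((-81438/161449 - (1077 - 4*√230)/(161449*(-196 + √230))) - 111741) = -129748*(-18040554147/161449 - (1077 - 4*√230)/(161449*(-196 + √230))) = 2340725819464956/161449 + 129748*(1077 - 4*√230)/(161449*(-196 + √230)) ≈ 1.4498e+10)
Z - 1*121003 = (44691478057409706580/3082545757 - 19008082*√230/3082545757) - 1*121003 = (44691478057409706580/3082545757 - 19008082*√230/3082545757) - 121003 = 44691105060125472309/3082545757 - 19008082*√230/3082545757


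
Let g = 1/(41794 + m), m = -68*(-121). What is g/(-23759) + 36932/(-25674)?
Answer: -7315445618035/5085474674742 ≈ -1.4385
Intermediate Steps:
m = 8228
g = 1/50022 (g = 1/(41794 + 8228) = 1/50022 ≈ 1.9991e-5)
g/(-23759) + 36932/(-25674) = (1/50022)/(-23759) + 36932/(-25674) = (1/50022)*(-1/23759) + 36932*(-1/25674) = -1/1188472698 - 18466/12837 = -7315445618035/5085474674742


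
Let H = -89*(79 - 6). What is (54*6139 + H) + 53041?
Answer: 378050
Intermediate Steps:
H = -6497 (H = -89*73 = -6497)
(54*6139 + H) + 53041 = (54*6139 - 6497) + 53041 = (331506 - 6497) + 53041 = 325009 + 53041 = 378050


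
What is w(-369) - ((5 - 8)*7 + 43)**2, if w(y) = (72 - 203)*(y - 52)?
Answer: 54667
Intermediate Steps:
w(y) = 6812 - 131*y (w(y) = -131*(-52 + y) = 6812 - 131*y)
w(-369) - ((5 - 8)*7 + 43)**2 = (6812 - 131*(-369)) - ((5 - 8)*7 + 43)**2 = (6812 + 48339) - (-3*7 + 43)**2 = 55151 - (-21 + 43)**2 = 55151 - 1*22**2 = 55151 - 1*484 = 55151 - 484 = 54667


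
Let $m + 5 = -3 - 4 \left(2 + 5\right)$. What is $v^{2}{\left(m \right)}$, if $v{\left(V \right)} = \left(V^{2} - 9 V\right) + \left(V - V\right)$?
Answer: $2624400$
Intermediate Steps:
$m = -36$ ($m = -5 - \left(3 + 4 \left(2 + 5\right)\right) = -5 - \left(3 + 4 \cdot 7\right) = -5 - 31 = -36$)
$v{\left(V \right)} = V^{2} - 9 V$ ($v{\left(V \right)} = \left(V^{2} - 9 V\right) + 0 = V^{2} - 9 V$)
$v^{2}{\left(m \right)} = \left(- 36 \left(-9 - 36\right)\right)^{2} = \left(\left(-36\right) \left(-45\right)\right)^{2} = 1620^{2} = 2624400$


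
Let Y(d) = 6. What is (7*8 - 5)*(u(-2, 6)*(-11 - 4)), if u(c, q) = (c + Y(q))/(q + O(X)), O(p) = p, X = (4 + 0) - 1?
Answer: -340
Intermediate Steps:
X = 3 (X = 4 - 1 = 3)
u(c, q) = (6 + c)/(3 + q) (u(c, q) = (c + 6)/(q + 3) = (6 + c)/(3 + q))
(7*8 - 5)*(u(-2, 6)*(-11 - 4)) = (7*8 - 5)*(((6 - 2)/(3 + 6))*(-11 - 4)) = (56 - 5)*((4/9)*(-15)) = 51*(((⅑)*4)*(-15)) = 51*((4/9)*(-15)) = 51*(-20/3) = -340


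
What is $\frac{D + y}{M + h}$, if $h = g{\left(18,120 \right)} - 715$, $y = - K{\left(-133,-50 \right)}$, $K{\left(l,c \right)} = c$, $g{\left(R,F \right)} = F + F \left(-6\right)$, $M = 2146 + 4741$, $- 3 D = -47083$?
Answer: $\frac{47233}{16716} \approx 2.8256$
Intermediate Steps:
$D = \frac{47083}{3}$ ($D = \left(- \frac{1}{3}\right) \left(-47083\right) = \frac{47083}{3} \approx 15694.0$)
$M = 6887$
$g{\left(R,F \right)} = - 5 F$ ($g{\left(R,F \right)} = F - 6 F = - 5 F$)
$y = 50$ ($y = \left(-1\right) \left(-50\right) = 50$)
$h = -1315$ ($h = \left(-5\right) 120 - 715 = -600 - 715 = -1315$)
$\frac{D + y}{M + h} = \frac{\frac{47083}{3} + 50}{6887 - 1315} = \frac{47233}{3 \cdot 5572} = \frac{47233}{3} \cdot \frac{1}{5572} = \frac{47233}{16716}$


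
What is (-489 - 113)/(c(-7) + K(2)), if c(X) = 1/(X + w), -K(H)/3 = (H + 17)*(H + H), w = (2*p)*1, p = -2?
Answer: 6622/2509 ≈ 2.6393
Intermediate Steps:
w = -4 (w = (2*(-2))*1 = -4*1 = -4)
K(H) = -6*H*(17 + H) (K(H) = -3*(H + 17)*(H + H) = -3*(17 + H)*2*H = -6*H*(17 + H))
c(X) = 1/(-4 + X) (c(X) = 1/(X - 4) = 1/(-4 + X))
(-489 - 113)/(c(-7) + K(2)) = (-489 - 113)/(1/(-4 - 7) - 6*2*(17 + 2)) = -602/(1/(-11) - 6*2*19) = -602/(-1/11 - 228) = -602/(-2509/11) = -602*(-11/2509) = 6622/2509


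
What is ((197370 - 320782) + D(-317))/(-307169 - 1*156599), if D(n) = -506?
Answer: 61959/231884 ≈ 0.26720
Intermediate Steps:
((197370 - 320782) + D(-317))/(-307169 - 1*156599) = ((197370 - 320782) - 506)/(-307169 - 1*156599) = (-123412 - 506)/(-307169 - 156599) = -123918/(-463768) = -123918*(-1/463768) = 61959/231884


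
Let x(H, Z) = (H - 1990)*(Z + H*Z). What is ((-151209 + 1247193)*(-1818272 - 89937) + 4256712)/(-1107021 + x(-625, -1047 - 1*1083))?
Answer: 697120758648/1158918607 ≈ 601.53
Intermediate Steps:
x(H, Z) = (-1990 + H)*(Z + H*Z)
((-151209 + 1247193)*(-1818272 - 89937) + 4256712)/(-1107021 + x(-625, -1047 - 1*1083)) = ((-151209 + 1247193)*(-1818272 - 89937) + 4256712)/(-1107021 + (-1047 - 1*1083)*(-1990 + (-625)**2 - 1989*(-625))) = (1095984*(-1908209) + 4256712)/(-1107021 + (-1047 - 1083)*(-1990 + 390625 + 1243125)) = (-2091366532656 + 4256712)/(-1107021 - 2130*1631760) = -2091362275944/(-1107021 - 3475648800) = -2091362275944/(-3476755821) = -2091362275944*(-1/3476755821) = 697120758648/1158918607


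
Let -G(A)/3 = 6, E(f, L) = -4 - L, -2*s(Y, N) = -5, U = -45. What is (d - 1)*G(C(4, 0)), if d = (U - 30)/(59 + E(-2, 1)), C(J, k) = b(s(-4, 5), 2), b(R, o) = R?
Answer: 43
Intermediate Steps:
s(Y, N) = 5/2 (s(Y, N) = -½*(-5) = 5/2)
C(J, k) = 5/2
G(A) = -18 (G(A) = -3*6 = -18)
d = -25/18 (d = (-45 - 30)/(59 + (-4 - 1*1)) = -75/(59 + (-4 - 1)) = -75/(59 - 5) = -75/54 = -75*1/54 = -25/18 ≈ -1.3889)
(d - 1)*G(C(4, 0)) = (-25/18 - 1)*(-18) = -43/18*(-18) = 43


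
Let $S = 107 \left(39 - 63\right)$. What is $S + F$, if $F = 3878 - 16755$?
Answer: $-15445$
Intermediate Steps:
$S = -2568$ ($S = 107 \left(-24\right) = -2568$)
$F = -12877$ ($F = 3878 - 16755 = -12877$)
$S + F = -2568 - 12877 = -15445$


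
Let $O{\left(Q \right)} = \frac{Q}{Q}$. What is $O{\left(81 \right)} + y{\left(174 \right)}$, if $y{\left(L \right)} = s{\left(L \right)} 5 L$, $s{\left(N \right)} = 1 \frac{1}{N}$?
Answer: $6$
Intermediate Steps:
$O{\left(Q \right)} = 1$
$s{\left(N \right)} = \frac{1}{N}$
$y{\left(L \right)} = 5$ ($y{\left(L \right)} = \frac{1}{L} 5 L = \frac{5}{L} L = 5$)
$O{\left(81 \right)} + y{\left(174 \right)} = 1 + 5 = 6$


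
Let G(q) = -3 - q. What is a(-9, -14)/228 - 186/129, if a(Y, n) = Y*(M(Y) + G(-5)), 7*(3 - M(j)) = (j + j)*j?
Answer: -16601/22876 ≈ -0.72569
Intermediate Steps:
M(j) = 3 - 2*j²/7 (M(j) = 3 - (j + j)*j/7 = 3 - 2*j*j/7 = 3 - 2*j²/7)
a(Y, n) = Y*(5 - 2*Y²/7) (a(Y, n) = Y*((3 - 2*Y²/7) + (-3 - 1*(-5))) = Y*((3 - 2*Y²/7) + (-3 + 5)) = Y*((3 - 2*Y²/7) + 2) = Y*(5 - 2*Y²/7))
a(-9, -14)/228 - 186/129 = ((⅐)*(-9)*(35 - 2*(-9)²))/228 - 186/129 = ((⅐)*(-9)*(35 - 2*81))*(1/228) - 186*1/129 = ((⅐)*(-9)*(35 - 162))*(1/228) - 62/43 = ((⅐)*(-9)*(-127))*(1/228) - 62/43 = (1143/7)*(1/228) - 62/43 = 381/532 - 62/43 = -16601/22876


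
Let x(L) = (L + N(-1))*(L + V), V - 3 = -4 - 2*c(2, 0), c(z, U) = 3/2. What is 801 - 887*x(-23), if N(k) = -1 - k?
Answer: -550026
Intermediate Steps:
c(z, U) = 3/2 (c(z, U) = 3*(½) = 3/2)
V = -4 (V = 3 + (-4 - 2*3/2) = 3 + (-4 - 3) = 3 - 7 = -4)
x(L) = L*(-4 + L) (x(L) = (L + (-1 - 1*(-1)))*(L - 4) = (L + (-1 + 1))*(-4 + L) = (L + 0)*(-4 + L) = L*(-4 + L))
801 - 887*x(-23) = 801 - (-20401)*(-4 - 23) = 801 - (-20401)*(-27) = 801 - 887*621 = 801 - 550827 = -550026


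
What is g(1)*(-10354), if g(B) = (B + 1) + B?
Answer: -31062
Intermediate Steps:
g(B) = 1 + 2*B (g(B) = (1 + B) + B = 1 + 2*B)
g(1)*(-10354) = (1 + 2*1)*(-10354) = (1 + 2)*(-10354) = 3*(-10354) = -31062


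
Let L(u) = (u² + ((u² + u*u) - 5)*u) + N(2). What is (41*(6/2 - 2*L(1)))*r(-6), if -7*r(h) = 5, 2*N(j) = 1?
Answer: -1230/7 ≈ -175.71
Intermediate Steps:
N(j) = ½ (N(j) = (½)*1 = ½)
L(u) = ½ + u² + u*(-5 + 2*u²) (L(u) = (u² + ((u² + u*u) - 5)*u) + ½ = (u² + ((u² + u²) - 5)*u) + ½ = (u² + (2*u² - 5)*u) + ½ = (u² + (-5 + 2*u²)*u) + ½ = (u² + u*(-5 + 2*u²)) + ½ = ½ + u² + u*(-5 + 2*u²))
r(h) = -5/7 (r(h) = -⅐*5 = -5/7)
(41*(6/2 - 2*L(1)))*r(-6) = (41*(6/2 - 2*(½ + 1² - 5*1 + 2*1³)))*(-5/7) = (41*(6*(½) - 2*(½ + 1 - 5 + 2*1)))*(-5/7) = (41*(3 - 2*(½ + 1 - 5 + 2)))*(-5/7) = (41*(3 - 2*(-3/2)))*(-5/7) = (41*(3 + 3))*(-5/7) = (41*6)*(-5/7) = 246*(-5/7) = -1230/7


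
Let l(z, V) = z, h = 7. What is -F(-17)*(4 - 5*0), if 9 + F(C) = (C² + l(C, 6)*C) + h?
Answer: -2304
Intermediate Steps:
F(C) = -2 + 2*C² (F(C) = -9 + ((C² + C*C) + 7) = -9 + ((C² + C²) + 7) = -9 + (2*C² + 7) = -9 + (7 + 2*C²) = -2 + 2*C²)
-F(-17)*(4 - 5*0) = -(-2 + 2*(-17)²)*(4 - 5*0) = -(-2 + 2*289)*(4 + 0) = -(-2 + 578)*4 = -576*4 = -1*2304 = -2304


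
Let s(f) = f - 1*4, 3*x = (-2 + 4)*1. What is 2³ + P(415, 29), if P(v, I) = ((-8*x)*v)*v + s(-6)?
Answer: -2755606/3 ≈ -9.1854e+5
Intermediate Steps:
x = ⅔ (x = ((-2 + 4)*1)/3 = (2*1)/3 = (⅓)*2 = ⅔ ≈ 0.66667)
s(f) = -4 + f (s(f) = f - 4 = -4 + f)
P(v, I) = -10 - 16*v²/3 (P(v, I) = ((-8*⅔)*v)*v + (-4 - 6) = (-16*v/3)*v - 10 = -16*v²/3 - 10 = -10 - 16*v²/3)
2³ + P(415, 29) = 2³ + (-10 - 16/3*415²) = 8 + (-10 - 16/3*172225) = 8 + (-10 - 2755600/3) = 8 - 2755630/3 = -2755606/3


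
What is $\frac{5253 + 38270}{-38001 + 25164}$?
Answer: $- \frac{43523}{12837} \approx -3.3904$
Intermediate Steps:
$\frac{5253 + 38270}{-38001 + 25164} = \frac{43523}{-12837} = 43523 \left(- \frac{1}{12837}\right) = - \frac{43523}{12837}$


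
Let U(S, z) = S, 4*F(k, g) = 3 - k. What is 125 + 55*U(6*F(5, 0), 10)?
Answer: -40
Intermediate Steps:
F(k, g) = ¾ - k/4 (F(k, g) = (3 - k)/4 = ¾ - k/4)
125 + 55*U(6*F(5, 0), 10) = 125 + 55*(6*(¾ - ¼*5)) = 125 + 55*(6*(¾ - 5/4)) = 125 + 55*(6*(-½)) = 125 + 55*(-3) = 125 - 165 = -40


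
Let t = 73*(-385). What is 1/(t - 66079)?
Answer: -1/94184 ≈ -1.0618e-5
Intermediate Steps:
t = -28105
1/(t - 66079) = 1/(-28105 - 66079) = 1/(-94184) = -1/94184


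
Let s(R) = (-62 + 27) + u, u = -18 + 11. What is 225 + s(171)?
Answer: 183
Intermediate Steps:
u = -7
s(R) = -42 (s(R) = (-62 + 27) - 7 = -35 - 7 = -42)
225 + s(171) = 225 - 42 = 183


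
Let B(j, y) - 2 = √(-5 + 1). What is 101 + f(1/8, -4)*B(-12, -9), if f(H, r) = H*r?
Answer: 100 - I ≈ 100.0 - 1.0*I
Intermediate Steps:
B(j, y) = 2 + 2*I (B(j, y) = 2 + √(-5 + 1) = 2 + √(-4) = 2 + 2*I)
101 + f(1/8, -4)*B(-12, -9) = 101 + (-4/8)*(2 + 2*I) = 101 + ((⅛)*(-4))*(2 + 2*I) = 101 - (2 + 2*I)/2 = 101 + (-1 - I) = 100 - I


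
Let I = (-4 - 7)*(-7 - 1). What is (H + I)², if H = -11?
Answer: 5929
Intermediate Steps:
I = 88 (I = -11*(-8) = 88)
(H + I)² = (-11 + 88)² = 77² = 5929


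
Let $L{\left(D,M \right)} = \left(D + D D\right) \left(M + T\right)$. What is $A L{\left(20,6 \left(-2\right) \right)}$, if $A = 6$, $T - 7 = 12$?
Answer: $17640$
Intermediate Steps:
$T = 19$ ($T = 7 + 12 = 19$)
$L{\left(D,M \right)} = \left(19 + M\right) \left(D + D^{2}\right)$ ($L{\left(D,M \right)} = \left(D + D D\right) \left(M + 19\right) = \left(D + D^{2}\right) \left(19 + M\right) = \left(19 + M\right) \left(D + D^{2}\right)$)
$A L{\left(20,6 \left(-2\right) \right)} = 6 \cdot 20 \left(19 + 6 \left(-2\right) + 19 \cdot 20 + 20 \cdot 6 \left(-2\right)\right) = 6 \cdot 20 \left(19 - 12 + 380 + 20 \left(-12\right)\right) = 6 \cdot 20 \left(19 - 12 + 380 - 240\right) = 6 \cdot 20 \cdot 147 = 6 \cdot 2940 = 17640$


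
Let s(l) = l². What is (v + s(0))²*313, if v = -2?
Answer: 1252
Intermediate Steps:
(v + s(0))²*313 = (-2 + 0²)²*313 = (-2 + 0)²*313 = (-2)²*313 = 4*313 = 1252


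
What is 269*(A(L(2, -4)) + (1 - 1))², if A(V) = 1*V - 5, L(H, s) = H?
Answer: 2421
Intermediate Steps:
A(V) = -5 + V (A(V) = V - 5 = -5 + V)
269*(A(L(2, -4)) + (1 - 1))² = 269*((-5 + 2) + (1 - 1))² = 269*(-3 + 0)² = 269*(-3)² = 269*9 = 2421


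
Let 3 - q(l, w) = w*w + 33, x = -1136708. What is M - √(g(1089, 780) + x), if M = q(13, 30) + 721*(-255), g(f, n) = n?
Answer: -184785 - 2*I*√283982 ≈ -1.8479e+5 - 1065.8*I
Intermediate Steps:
q(l, w) = -30 - w² (q(l, w) = 3 - (w*w + 33) = 3 - (w² + 33) = 3 - (33 + w²) = 3 + (-33 - w²) = -30 - w²)
M = -184785 (M = (-30 - 1*30²) + 721*(-255) = (-30 - 1*900) - 183855 = (-30 - 900) - 183855 = -930 - 183855 = -184785)
M - √(g(1089, 780) + x) = -184785 - √(780 - 1136708) = -184785 - √(-1135928) = -184785 - 2*I*√283982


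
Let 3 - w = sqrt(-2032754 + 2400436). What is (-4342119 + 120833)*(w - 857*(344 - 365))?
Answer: -75983148000 + 4221286*sqrt(367682) ≈ -7.3424e+10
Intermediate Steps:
w = 3 - sqrt(367682) (w = 3 - sqrt(-2032754 + 2400436) = 3 - sqrt(367682) ≈ -603.37)
(-4342119 + 120833)*(w - 857*(344 - 365)) = (-4342119 + 120833)*((3 - sqrt(367682)) - 857*(344 - 365)) = -4221286*((3 - sqrt(367682)) - 857*(-21)) = -4221286*((3 - sqrt(367682)) + 17997) = -4221286*(18000 - sqrt(367682)) = -75983148000 + 4221286*sqrt(367682)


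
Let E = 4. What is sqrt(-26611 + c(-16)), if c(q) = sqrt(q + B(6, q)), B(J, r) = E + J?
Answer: sqrt(-26611 + I*sqrt(6)) ≈ 0.0075 + 163.13*I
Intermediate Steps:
B(J, r) = 4 + J
c(q) = sqrt(10 + q) (c(q) = sqrt(q + (4 + 6)) = sqrt(q + 10) = sqrt(10 + q))
sqrt(-26611 + c(-16)) = sqrt(-26611 + sqrt(10 - 16)) = sqrt(-26611 + sqrt(-6)) = sqrt(-26611 + I*sqrt(6))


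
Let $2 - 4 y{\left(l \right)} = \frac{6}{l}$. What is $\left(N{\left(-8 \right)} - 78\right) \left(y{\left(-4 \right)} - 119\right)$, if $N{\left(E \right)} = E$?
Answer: $\frac{40635}{4} \approx 10159.0$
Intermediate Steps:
$y{\left(l \right)} = \frac{1}{2} - \frac{3}{2 l}$ ($y{\left(l \right)} = \frac{1}{2} - \frac{6 \frac{1}{l}}{4} = \frac{1}{2} - \frac{3}{2 l}$)
$\left(N{\left(-8 \right)} - 78\right) \left(y{\left(-4 \right)} - 119\right) = \left(-8 - 78\right) \left(\frac{-3 - 4}{2 \left(-4\right)} - 119\right) = - 86 \left(\frac{1}{2} \left(- \frac{1}{4}\right) \left(-7\right) - 119\right) = - 86 \left(\frac{7}{8} - 119\right) = \left(-86\right) \left(- \frac{945}{8}\right) = \frac{40635}{4}$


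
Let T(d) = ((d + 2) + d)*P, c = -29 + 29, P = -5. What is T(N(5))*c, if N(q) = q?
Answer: 0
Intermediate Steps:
c = 0
T(d) = -10 - 10*d (T(d) = ((d + 2) + d)*(-5) = ((2 + d) + d)*(-5) = (2 + 2*d)*(-5) = -10 - 10*d)
T(N(5))*c = (-10 - 10*5)*0 = (-10 - 50)*0 = -60*0 = 0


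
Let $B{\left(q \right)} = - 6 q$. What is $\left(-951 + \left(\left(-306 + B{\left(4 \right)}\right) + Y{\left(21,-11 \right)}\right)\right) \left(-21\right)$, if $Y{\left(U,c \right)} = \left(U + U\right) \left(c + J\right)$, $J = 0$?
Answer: $36603$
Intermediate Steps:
$Y{\left(U,c \right)} = 2 U c$ ($Y{\left(U,c \right)} = \left(U + U\right) \left(c + 0\right) = 2 U c$)
$\left(-951 + \left(\left(-306 + B{\left(4 \right)}\right) + Y{\left(21,-11 \right)}\right)\right) \left(-21\right) = \left(-951 + \left(\left(-306 - 24\right) + 2 \cdot 21 \left(-11\right)\right)\right) \left(-21\right) = \left(-951 - 792\right) \left(-21\right) = \left(-1743\right) \left(-21\right) = 36603$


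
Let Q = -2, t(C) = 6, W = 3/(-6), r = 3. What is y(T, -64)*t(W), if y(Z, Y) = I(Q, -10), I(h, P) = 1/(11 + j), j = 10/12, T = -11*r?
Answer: 36/71 ≈ 0.50704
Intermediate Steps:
W = -½ (W = 3*(-⅙) = -½ ≈ -0.50000)
T = -33 (T = -11*3 = -33)
j = ⅚ (j = 10*(1/12) = ⅚ ≈ 0.83333)
I(h, P) = 6/71 (I(h, P) = 1/(11 + ⅚) = 1/(71/6) = 6/71)
y(Z, Y) = 6/71
y(T, -64)*t(W) = (6/71)*6 = 36/71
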